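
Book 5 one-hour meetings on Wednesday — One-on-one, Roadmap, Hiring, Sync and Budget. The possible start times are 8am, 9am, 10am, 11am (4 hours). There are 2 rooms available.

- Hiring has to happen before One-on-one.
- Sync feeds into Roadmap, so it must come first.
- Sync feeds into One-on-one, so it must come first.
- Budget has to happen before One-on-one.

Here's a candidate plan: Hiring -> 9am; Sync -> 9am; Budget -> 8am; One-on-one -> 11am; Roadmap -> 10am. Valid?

Budget has to happen before One-on-one — holds.
Sync feeds into One-on-one, so it must come first — holds.
Sync feeds into Roadmap, so it must come first — holds.
Hiring has to happen before One-on-one — holds.
There are 2 rooms available — holds.

Yes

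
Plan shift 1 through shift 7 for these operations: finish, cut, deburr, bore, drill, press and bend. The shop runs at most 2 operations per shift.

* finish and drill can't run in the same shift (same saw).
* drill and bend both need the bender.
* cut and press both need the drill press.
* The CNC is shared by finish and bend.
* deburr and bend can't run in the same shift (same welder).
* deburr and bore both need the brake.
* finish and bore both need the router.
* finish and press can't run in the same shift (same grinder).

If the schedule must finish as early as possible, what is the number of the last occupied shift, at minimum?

4

With at most 2 per shift and 7 operations, at least 4 shifts are needed.
4 works (last occupied shift: shift 4): for example bend in shift 4, finish in shift 1, press in shift 3, deburr in shift 2, cut in shift 1, drill in shift 2, bore in shift 3.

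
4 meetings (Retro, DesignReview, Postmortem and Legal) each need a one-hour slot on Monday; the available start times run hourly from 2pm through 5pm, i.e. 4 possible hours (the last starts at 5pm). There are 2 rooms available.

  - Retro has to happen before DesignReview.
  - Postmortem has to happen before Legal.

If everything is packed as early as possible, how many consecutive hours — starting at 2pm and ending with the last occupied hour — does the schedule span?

2 hours

The precedence chain requires at least 2 distinct hours.
With at most 2 per hour and 4 meetings, at least 2 hours are needed.
2 works (last occupied hour: 3pm): for example Postmortem -> 2pm, Retro -> 2pm, Legal -> 3pm, DesignReview -> 3pm.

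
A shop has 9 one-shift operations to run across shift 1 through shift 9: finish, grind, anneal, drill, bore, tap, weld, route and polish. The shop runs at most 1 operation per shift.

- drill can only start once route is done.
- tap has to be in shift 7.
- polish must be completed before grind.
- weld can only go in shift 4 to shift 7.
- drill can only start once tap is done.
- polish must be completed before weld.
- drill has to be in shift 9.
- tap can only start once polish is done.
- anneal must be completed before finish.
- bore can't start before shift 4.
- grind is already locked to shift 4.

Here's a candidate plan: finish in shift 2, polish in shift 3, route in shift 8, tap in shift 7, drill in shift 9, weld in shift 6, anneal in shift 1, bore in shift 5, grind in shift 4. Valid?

grind is already locked to shift 4 — holds.
weld can only go in shift 4 to shift 7 — holds.
tap has to be in shift 7 — holds.
drill has to be in shift 9 — holds.
tap can only start once polish is done — holds.
drill can only start once route is done — holds.
polish must be completed before weld — holds.
The shop runs at most 1 operation per shift — holds.
polish must be completed before grind — holds.
bore can't start before shift 4 — holds.
anneal must be completed before finish — holds.
drill can only start once tap is done — holds.

Yes, all constraints hold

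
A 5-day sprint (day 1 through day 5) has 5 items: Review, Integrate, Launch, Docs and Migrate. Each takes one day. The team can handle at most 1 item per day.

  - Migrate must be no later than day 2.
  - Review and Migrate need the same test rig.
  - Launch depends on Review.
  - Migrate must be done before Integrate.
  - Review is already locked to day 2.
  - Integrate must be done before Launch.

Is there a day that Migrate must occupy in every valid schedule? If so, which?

Migrate's window is day 1–day 2.
Review is fixed at day 2, and Migrate can't share a day with Review.
So Migrate must be day 1.

day 1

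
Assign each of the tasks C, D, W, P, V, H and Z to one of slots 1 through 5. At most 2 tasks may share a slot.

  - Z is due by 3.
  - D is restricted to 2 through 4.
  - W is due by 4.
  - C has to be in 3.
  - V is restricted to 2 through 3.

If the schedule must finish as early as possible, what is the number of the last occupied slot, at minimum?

4

With at most 2 per slot and 7 tasks, at least 4 slots are needed.
C can't be placed before 3, so the schedule must run through at least slot 3.
4 works (last occupied slot: 4): for example W in 1, C in 3, Z in 1, D in 2, P in 3, H in 4, V in 2.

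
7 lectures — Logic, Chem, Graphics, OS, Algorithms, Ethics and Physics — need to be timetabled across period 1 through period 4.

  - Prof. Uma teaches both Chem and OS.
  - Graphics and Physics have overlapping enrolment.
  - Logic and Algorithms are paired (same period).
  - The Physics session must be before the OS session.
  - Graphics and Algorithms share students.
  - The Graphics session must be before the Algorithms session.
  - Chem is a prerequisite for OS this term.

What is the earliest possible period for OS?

period 2

Precedence pushes OS to at least period 2.
OS at period 2 is achievable: Chem in period 1; Physics in period 1; Logic in period 3; Ethics in period 1; OS in period 2; Algorithms in period 3; Graphics in period 2.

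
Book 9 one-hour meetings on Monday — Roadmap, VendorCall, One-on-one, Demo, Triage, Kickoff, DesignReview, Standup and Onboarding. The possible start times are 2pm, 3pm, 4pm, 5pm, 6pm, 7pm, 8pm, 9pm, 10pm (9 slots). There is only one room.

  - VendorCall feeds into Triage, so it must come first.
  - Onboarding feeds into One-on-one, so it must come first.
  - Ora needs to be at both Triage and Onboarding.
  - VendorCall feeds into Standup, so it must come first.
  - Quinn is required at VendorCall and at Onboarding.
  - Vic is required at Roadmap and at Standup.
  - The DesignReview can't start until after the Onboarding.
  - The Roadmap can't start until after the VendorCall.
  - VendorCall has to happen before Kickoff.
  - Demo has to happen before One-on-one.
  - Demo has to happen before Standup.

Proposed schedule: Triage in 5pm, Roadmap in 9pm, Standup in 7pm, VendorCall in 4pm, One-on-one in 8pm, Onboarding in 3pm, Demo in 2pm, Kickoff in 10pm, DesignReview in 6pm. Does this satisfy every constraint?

Yes

There is only one room — holds.
Demo has to happen before One-on-one — holds.
VendorCall has to happen before Kickoff — holds.
Onboarding feeds into One-on-one, so it must come first — holds.
Vic is required at Roadmap and at Standup — holds.
Quinn is required at VendorCall and at Onboarding — holds.
VendorCall feeds into Triage, so it must come first — holds.
Demo has to happen before Standup — holds.
VendorCall feeds into Standup, so it must come first — holds.
The Roadmap can't start until after the VendorCall — holds.
Ora needs to be at both Triage and Onboarding — holds.
The DesignReview can't start until after the Onboarding — holds.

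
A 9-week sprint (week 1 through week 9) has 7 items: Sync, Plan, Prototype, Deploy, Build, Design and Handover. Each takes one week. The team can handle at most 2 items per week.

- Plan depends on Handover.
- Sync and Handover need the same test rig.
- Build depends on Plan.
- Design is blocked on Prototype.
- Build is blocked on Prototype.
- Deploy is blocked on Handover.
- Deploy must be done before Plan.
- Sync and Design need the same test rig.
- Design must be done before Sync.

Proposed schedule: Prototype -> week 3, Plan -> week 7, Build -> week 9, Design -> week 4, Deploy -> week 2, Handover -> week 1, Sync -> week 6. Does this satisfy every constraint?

Valid

Deploy must be done before Plan — holds.
Sync and Handover need the same test rig — holds.
Design is blocked on Prototype — holds.
Build depends on Plan — holds.
Design must be done before Sync — holds.
The team can handle at most 2 items per week — holds.
Deploy is blocked on Handover — holds.
Plan depends on Handover — holds.
Sync and Design need the same test rig — holds.
Build is blocked on Prototype — holds.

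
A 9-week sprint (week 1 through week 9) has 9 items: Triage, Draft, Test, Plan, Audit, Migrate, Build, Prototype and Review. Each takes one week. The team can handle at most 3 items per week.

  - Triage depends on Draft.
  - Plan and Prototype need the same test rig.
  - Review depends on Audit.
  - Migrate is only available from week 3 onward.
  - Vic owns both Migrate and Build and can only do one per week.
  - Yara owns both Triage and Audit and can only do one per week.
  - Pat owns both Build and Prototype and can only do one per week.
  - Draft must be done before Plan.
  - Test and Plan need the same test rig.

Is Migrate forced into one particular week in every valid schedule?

No

Migrate can be week 3 (e.g. Triage in week 2; Migrate in week 3; Build in week 4; Review in week 2; Audit in week 1; Prototype in week 3; Plan in week 2; Test in week 1; Draft in week 1) or week 4 (e.g. Migrate=week 4; Draft=week 1; Test=week 1; Build=week 3; Audit=week 1; Triage=week 2; Plan=week 2; Prototype=week 4; Review=week 2).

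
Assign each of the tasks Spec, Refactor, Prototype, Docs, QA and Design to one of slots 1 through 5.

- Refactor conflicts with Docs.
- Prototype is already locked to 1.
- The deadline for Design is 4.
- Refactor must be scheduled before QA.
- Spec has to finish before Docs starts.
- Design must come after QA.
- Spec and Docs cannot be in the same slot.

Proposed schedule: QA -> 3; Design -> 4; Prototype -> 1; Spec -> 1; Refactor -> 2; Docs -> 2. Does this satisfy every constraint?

The deadline for Design is 4 — holds.
Prototype is already locked to 1 — holds.
Design must come after QA — holds.
Refactor must be scheduled before QA — holds.
Refactor conflicts with Docs — violated.
Spec has to finish before Docs starts — holds.
Spec and Docs cannot be in the same slot — holds.

No — it violates: Refactor conflicts with Docs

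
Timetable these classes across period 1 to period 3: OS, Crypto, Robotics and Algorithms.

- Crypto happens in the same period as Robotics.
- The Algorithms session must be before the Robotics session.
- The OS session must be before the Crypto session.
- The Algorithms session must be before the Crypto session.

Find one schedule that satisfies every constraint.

OS=period 1; Robotics=period 2; Algorithms=period 1; Crypto=period 2

Checking: OS(period 1) before Crypto(period 2); Algorithms(period 1) before Robotics(period 2); Algorithms(period 1) before Crypto(period 2); Crypto = Robotics = period 2.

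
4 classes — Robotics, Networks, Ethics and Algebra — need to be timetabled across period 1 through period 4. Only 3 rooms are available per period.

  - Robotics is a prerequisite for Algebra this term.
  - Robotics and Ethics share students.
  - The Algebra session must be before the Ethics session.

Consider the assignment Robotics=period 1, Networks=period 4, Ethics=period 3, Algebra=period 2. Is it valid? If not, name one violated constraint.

Only 3 rooms are available per period — holds.
Robotics is a prerequisite for Algebra this term — holds.
Robotics and Ethics share students — holds.
The Algebra session must be before the Ethics session — holds.

Yes, all constraints hold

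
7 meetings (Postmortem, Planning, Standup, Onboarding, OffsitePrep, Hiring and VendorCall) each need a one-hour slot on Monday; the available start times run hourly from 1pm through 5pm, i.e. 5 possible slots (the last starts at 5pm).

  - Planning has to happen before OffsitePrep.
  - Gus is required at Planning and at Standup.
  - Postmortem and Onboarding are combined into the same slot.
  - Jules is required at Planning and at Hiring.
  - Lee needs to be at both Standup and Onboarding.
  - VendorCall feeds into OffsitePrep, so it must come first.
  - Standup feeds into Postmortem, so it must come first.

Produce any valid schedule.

Onboarding -> 3pm; Hiring -> 2pm; VendorCall -> 1pm; OffsitePrep -> 2pm; Planning -> 1pm; Standup -> 2pm; Postmortem -> 3pm

Checking: Standup(2pm) before Postmortem(3pm); VendorCall(1pm) before OffsitePrep(2pm); Planning(1pm) before OffsitePrep(2pm); Standup(2pm) != Onboarding(3pm); Planning(1pm) != Standup(2pm); Planning(1pm) != Hiring(2pm); Postmortem = Onboarding = 3pm.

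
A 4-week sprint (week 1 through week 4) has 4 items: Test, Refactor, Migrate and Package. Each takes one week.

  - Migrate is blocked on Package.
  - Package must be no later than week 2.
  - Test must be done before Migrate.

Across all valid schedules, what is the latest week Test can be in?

week 3

Downstream work caps Test at week 3.
Test at week 3 is achievable: Package in week 1, Refactor in week 1, Migrate in week 4, Test in week 3.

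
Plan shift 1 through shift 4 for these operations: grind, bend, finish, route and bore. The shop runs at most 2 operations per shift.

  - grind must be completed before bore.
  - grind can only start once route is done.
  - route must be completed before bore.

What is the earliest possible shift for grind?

shift 2

Precedence pushes grind to at least shift 2; downstream work caps grind at shift 3.
grind at shift 2 is achievable: bore in shift 3; bend in shift 1; finish in shift 2; route in shift 1; grind in shift 2.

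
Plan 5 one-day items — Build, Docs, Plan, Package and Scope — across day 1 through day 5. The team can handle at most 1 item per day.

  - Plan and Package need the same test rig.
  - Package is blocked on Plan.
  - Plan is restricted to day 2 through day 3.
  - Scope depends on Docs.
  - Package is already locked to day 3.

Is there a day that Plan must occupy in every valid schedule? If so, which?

day 2

Plan's window is day 2–day 3.
Package is fixed at day 3, and Plan can't share a day with Package.
So Plan must be day 2.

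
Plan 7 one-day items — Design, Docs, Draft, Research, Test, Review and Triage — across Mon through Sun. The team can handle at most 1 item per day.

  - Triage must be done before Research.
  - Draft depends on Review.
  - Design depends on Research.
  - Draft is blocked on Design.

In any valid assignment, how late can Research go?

Precedence pushes Research to at least Tue; downstream work caps Research at Fri.
Research at Fri is achievable: Review -> Mon; Design -> Sat; Research -> Fri; Draft -> Sun; Docs -> Wed; Triage -> Tue; Test -> Thu.

Fri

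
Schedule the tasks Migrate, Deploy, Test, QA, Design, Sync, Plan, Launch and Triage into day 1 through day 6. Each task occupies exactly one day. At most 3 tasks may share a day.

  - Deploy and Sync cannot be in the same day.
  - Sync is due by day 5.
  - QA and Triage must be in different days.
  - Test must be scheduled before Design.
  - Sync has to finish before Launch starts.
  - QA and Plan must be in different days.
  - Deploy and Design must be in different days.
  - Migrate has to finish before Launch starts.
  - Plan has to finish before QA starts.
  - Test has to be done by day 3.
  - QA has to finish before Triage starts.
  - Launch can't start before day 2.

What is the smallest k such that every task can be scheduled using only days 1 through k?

3

The precedence chain requires at least 3 distinct days.
With at most 3 per day and 9 tasks, at least 3 days are needed.
3 works (last occupied day: day 3): for example Triage=day 3, Design=day 2, Sync=day 2, Deploy=day 3, Migrate=day 1, Launch=day 3, Test=day 1, QA=day 2, Plan=day 1.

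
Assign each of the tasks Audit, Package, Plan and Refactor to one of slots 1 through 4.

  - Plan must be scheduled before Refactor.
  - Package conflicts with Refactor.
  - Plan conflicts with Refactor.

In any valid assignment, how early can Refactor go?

2

Precedence pushes Refactor to at least 2.
Refactor at 2 is achievable: Plan=1; Package=1; Audit=1; Refactor=2.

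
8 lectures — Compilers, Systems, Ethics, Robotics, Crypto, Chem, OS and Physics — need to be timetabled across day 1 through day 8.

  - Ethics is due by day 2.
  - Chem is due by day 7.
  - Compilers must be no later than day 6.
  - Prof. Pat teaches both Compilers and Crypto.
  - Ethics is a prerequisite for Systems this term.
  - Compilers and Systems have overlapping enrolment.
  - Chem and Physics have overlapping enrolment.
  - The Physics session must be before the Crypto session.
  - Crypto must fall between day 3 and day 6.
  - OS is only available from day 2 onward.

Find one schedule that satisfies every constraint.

Physics=day 2; Crypto=day 3; OS=day 2; Ethics=day 1; Robotics=day 1; Systems=day 2; Chem=day 1; Compilers=day 1

Checking: Ethics(day 1) before Systems(day 2); Physics(day 2) before Crypto(day 3); Chem(day 1) != Physics(day 2); Compilers(day 1) != Systems(day 2); Compilers(day 1) != Crypto(day 3); Crypto=day 3 in [day 3,day 6]; OS=day 2 in [day 2,day 8]; Compilers=day 1 in [day 1,day 6]; Ethics=day 1 in [day 1,day 2]; Chem=day 1 in [day 1,day 7].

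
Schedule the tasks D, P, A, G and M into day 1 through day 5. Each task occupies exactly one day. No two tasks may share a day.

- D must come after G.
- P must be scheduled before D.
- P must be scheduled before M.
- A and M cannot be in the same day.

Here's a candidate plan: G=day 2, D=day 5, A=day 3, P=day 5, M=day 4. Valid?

No — it violates: No two tasks may share a day

P must be scheduled before M — violated.
P must be scheduled before D — violated.
A and M cannot be in the same day — holds.
D must come after G — holds.
No two tasks may share a day — violated.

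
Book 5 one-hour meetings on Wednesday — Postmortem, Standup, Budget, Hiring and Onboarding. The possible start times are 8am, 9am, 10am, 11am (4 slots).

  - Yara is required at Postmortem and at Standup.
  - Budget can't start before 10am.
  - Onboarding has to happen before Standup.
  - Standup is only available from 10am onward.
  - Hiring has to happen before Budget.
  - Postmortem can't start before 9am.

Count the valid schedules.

50

Splitting on Postmortem: it can be 9am (25), 10am (15), 11am (10). Listing each branch's schedules as (Standup, Budget, Hiring, Onboarding):
Postmortem=9am: (10am,10am,8am,8am) (10am,10am,8am,9am) (10am,10am,9am,8am) (10am,10am,9am,9am) (10am,11am,8am,8am) (10am,11am,8am,9am) (10am,11am,9am,8am) (10am,11am,9am,9am) (10am,11am,10am,8am) (10am,11am,10am,9am) (11am,10am,8am,8am) (11am,10am,8am,9am) (11am,10am,8am,10am) (11am,10am,9am,8am) (11am,10am,9am,9am) (11am,10am,9am,10am) (11am,11am,8am,8am) (11am,11am,8am,9am) (11am,11am,8am,10am) (11am,11am,9am,8am) (11am,11am,9am,9am) (11am,11am,9am,10am) (11am,11am,10am,8am) (11am,11am,10am,9am) (11am,11am,10am,10am) — 25.
Postmortem=10am: (11am,10am,8am,8am) (11am,10am,8am,9am) (11am,10am,8am,10am) (11am,10am,9am,8am) (11am,10am,9am,9am) (11am,10am,9am,10am) (11am,11am,8am,8am) (11am,11am,8am,9am) (11am,11am,8am,10am) (11am,11am,9am,8am) (11am,11am,9am,9am) (11am,11am,9am,10am) (11am,11am,10am,8am) (11am,11am,10am,9am) (11am,11am,10am,10am) — 15.
Postmortem=11am: (10am,10am,8am,8am) (10am,10am,8am,9am) (10am,10am,9am,8am) (10am,10am,9am,9am) (10am,11am,8am,8am) (10am,11am,8am,9am) (10am,11am,9am,8am) (10am,11am,9am,9am) (10am,11am,10am,8am) (10am,11am,10am,9am) — 10.
Summing: 25 + 15 + 10 = 50.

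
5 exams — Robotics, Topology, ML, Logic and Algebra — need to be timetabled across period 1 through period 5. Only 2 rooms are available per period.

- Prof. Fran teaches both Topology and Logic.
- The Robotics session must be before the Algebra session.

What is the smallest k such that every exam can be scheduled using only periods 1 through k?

The precedence chain requires at least 2 distinct periods.
With at most 2 per period and 5 exams, at least 3 periods are needed.
3 works (last occupied period: period 3): for example Logic -> period 3, Robotics -> period 1, Topology -> period 1, Algebra -> period 2, ML -> period 2.

3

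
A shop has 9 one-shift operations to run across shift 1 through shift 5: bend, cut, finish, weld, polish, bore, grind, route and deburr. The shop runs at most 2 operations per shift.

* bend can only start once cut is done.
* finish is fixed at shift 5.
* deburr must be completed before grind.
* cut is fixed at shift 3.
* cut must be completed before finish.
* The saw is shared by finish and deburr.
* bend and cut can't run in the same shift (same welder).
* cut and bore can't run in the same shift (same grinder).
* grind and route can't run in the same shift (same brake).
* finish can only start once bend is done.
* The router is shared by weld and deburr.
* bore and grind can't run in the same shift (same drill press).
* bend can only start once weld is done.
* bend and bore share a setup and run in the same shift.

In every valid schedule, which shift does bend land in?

cut is fixed at shift 3 and must come before bend, so bend is at least shift 4.
finish is fixed at shift 5 and must come after bend, so bend is at most shift 4.
So bend must be shift 4.

shift 4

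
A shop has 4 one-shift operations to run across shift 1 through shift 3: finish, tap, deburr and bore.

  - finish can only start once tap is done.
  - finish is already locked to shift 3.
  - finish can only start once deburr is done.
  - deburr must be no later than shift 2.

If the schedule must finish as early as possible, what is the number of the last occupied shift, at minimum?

3

The precedence chain requires at least 2 distinct shifts.
finish can't be placed before shift 3, so the schedule must run through at least shift 3.
3 works (last occupied shift: shift 3): for example bore -> shift 1; finish -> shift 3; deburr -> shift 1; tap -> shift 1.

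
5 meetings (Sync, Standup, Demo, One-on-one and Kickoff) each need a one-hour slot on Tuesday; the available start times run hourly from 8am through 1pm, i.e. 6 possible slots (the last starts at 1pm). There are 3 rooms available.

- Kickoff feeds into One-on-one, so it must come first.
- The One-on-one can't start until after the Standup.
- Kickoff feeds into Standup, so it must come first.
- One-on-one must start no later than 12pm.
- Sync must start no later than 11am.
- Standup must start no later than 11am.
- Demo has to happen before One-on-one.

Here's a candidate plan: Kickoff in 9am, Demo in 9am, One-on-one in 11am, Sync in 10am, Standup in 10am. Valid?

Valid

Kickoff feeds into Standup, so it must come first — holds.
There are 3 rooms available — holds.
One-on-one must start no later than 12pm — holds.
Kickoff feeds into One-on-one, so it must come first — holds.
Demo has to happen before One-on-one — holds.
The One-on-one can't start until after the Standup — holds.
Standup must start no later than 11am — holds.
Sync must start no later than 11am — holds.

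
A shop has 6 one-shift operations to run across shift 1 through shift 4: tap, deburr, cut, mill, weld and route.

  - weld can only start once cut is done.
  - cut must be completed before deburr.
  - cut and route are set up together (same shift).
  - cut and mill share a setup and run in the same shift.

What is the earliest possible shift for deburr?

Precedence pushes deburr to at least shift 2.
deburr at shift 2 is achievable: route=shift 1, mill=shift 1, cut=shift 1, weld=shift 2, deburr=shift 2, tap=shift 1.

shift 2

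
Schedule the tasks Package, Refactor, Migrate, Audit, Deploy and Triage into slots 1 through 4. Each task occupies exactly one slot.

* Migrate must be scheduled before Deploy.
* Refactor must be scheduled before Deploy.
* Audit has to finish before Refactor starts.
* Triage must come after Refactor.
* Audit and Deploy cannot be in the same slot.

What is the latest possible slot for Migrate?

3

Downstream work caps Migrate at 3.
Migrate at 3 is achievable: Triage=3, Package=1, Refactor=2, Audit=1, Migrate=3, Deploy=4.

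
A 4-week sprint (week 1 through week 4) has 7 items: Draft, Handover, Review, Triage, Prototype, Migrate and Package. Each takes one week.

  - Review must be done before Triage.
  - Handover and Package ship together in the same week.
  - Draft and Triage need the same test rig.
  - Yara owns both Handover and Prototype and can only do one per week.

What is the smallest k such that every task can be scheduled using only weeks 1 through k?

The precedence chain requires at least 2 distinct weeks.
2 works (last occupied week: week 2): for example Migrate in week 1; Review in week 1; Handover in week 1; Draft in week 1; Package in week 1; Prototype in week 2; Triage in week 2.

2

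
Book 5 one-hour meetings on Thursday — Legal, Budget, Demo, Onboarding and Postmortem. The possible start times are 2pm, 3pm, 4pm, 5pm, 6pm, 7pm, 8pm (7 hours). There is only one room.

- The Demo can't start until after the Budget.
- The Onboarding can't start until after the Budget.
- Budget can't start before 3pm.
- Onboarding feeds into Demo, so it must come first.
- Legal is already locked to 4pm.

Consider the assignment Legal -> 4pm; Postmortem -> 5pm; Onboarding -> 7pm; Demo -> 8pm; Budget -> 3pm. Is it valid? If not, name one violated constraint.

There is only one room — holds.
The Demo can't start until after the Budget — holds.
The Onboarding can't start until after the Budget — holds.
Budget can't start before 3pm — holds.
Legal is already locked to 4pm — holds.
Onboarding feeds into Demo, so it must come first — holds.

Yes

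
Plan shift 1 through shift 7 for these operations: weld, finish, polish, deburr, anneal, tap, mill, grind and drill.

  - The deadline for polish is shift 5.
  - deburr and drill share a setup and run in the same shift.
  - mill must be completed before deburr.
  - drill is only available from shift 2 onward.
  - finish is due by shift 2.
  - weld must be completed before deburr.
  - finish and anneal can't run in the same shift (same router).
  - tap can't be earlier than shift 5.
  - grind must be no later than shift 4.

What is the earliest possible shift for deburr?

Precedence pushes deburr to at least shift 2.
deburr at shift 2 is achievable: mill in shift 1; polish in shift 1; anneal in shift 2; weld in shift 1; deburr in shift 2; tap in shift 5; grind in shift 1; finish in shift 1; drill in shift 2.

shift 2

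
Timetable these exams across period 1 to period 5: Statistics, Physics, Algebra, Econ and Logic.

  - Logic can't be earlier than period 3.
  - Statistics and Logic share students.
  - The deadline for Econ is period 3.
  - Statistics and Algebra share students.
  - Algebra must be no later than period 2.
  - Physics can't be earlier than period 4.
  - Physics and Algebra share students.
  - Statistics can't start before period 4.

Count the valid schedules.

48

Splitting on Statistics: it can be period 4 (24), period 5 (24). Listing each branch's schedules as (Physics, Algebra, Econ, Logic) by period number:
Statistics=period 4: (4,1,1,3) (4,1,1,5) (4,1,2,3) (4,1,2,5) (4,1,3,3) (4,1,3,5) (4,2,1,3) (4,2,1,5) (4,2,2,3) (4,2,2,5) (4,2,3,3) (4,2,3,5) (5,1,1,3) (5,1,1,5) (5,1,2,3) (5,1,2,5) (5,1,3,3) (5,1,3,5) (5,2,1,3) (5,2,1,5) (5,2,2,3) (5,2,2,5) (5,2,3,3) (5,2,3,5) — 24.
Statistics=period 5: (4,1,1,3) (4,1,1,4) (4,1,2,3) (4,1,2,4) (4,1,3,3) (4,1,3,4) (4,2,1,3) (4,2,1,4) (4,2,2,3) (4,2,2,4) (4,2,3,3) (4,2,3,4) (5,1,1,3) (5,1,1,4) (5,1,2,3) (5,1,2,4) (5,1,3,3) (5,1,3,4) (5,2,1,3) (5,2,1,4) (5,2,2,3) (5,2,2,4) (5,2,3,3) (5,2,3,4) — 24.
Summing: 24 + 24 = 48.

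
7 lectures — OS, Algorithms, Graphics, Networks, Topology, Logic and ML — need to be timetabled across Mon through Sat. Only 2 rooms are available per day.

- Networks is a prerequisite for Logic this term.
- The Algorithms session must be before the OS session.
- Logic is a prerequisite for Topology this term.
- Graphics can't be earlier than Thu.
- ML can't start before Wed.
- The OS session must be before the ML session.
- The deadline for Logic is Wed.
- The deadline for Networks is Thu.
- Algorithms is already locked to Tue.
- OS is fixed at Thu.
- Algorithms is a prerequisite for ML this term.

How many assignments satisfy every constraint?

Splitting on Graphics: it can be Thu (14), Fri (17), Sat (17). Listing each branch's schedules as (OS, Algorithms, Networks, Topology, Logic, ML):
Graphics=Thu: (Thu,Tue,Mon,Wed,Tue,Fri) (Thu,Tue,Mon,Wed,Tue,Sat) (Thu,Tue,Mon,Fri,Tue,Fri) (Thu,Tue,Mon,Fri,Tue,Sat) (Thu,Tue,Mon,Fri,Wed,Fri) (Thu,Tue,Mon,Fri,Wed,Sat) (Thu,Tue,Mon,Sat,Tue,Fri) (Thu,Tue,Mon,Sat,Tue,Sat) (Thu,Tue,Mon,Sat,Wed,Fri) (Thu,Tue,Mon,Sat,Wed,Sat) (Thu,Tue,Tue,Fri,Wed,Fri) (Thu,Tue,Tue,Fri,Wed,Sat) (Thu,Tue,Tue,Sat,Wed,Fri) (Thu,Tue,Tue,Sat,Wed,Sat) — 14.
Graphics=Fri: (Thu,Tue,Mon,Wed,Tue,Fri) (Thu,Tue,Mon,Wed,Tue,Sat) (Thu,Tue,Mon,Thu,Tue,Fri) (Thu,Tue,Mon,Thu,Tue,Sat) (Thu,Tue,Mon,Thu,Wed,Fri) (Thu,Tue,Mon,Thu,Wed,Sat) (Thu,Tue,Mon,Fri,Tue,Sat) (Thu,Tue,Mon,Fri,Wed,Sat) (Thu,Tue,Mon,Sat,Tue,Fri) (Thu,Tue,Mon,Sat,Tue,Sat) (Thu,Tue,Mon,Sat,Wed,Fri) (Thu,Tue,Mon,Sat,Wed,Sat) (Thu,Tue,Tue,Thu,Wed,Fri) (Thu,Tue,Tue,Thu,Wed,Sat) (Thu,Tue,Tue,Fri,Wed,Sat) (Thu,Tue,Tue,Sat,Wed,Fri) (Thu,Tue,Tue,Sat,Wed,Sat) — 17.
Graphics=Sat: (Thu,Tue,Mon,Wed,Tue,Fri) (Thu,Tue,Mon,Wed,Tue,Sat) (Thu,Tue,Mon,Thu,Tue,Fri) (Thu,Tue,Mon,Thu,Tue,Sat) (Thu,Tue,Mon,Thu,Wed,Fri) (Thu,Tue,Mon,Thu,Wed,Sat) (Thu,Tue,Mon,Fri,Tue,Fri) (Thu,Tue,Mon,Fri,Tue,Sat) (Thu,Tue,Mon,Fri,Wed,Fri) (Thu,Tue,Mon,Fri,Wed,Sat) (Thu,Tue,Mon,Sat,Tue,Fri) (Thu,Tue,Mon,Sat,Wed,Fri) (Thu,Tue,Tue,Thu,Wed,Fri) (Thu,Tue,Tue,Thu,Wed,Sat) (Thu,Tue,Tue,Fri,Wed,Fri) (Thu,Tue,Tue,Fri,Wed,Sat) (Thu,Tue,Tue,Sat,Wed,Fri) — 17.
Summing: 14 + 17 + 17 = 48.

48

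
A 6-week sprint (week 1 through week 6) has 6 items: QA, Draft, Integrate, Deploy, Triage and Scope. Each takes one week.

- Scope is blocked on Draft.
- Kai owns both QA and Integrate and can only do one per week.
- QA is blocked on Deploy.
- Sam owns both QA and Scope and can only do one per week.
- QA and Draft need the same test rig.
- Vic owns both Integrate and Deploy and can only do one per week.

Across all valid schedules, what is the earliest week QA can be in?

week 2

Precedence pushes QA to at least week 2.
QA at week 2 is achievable: QA -> week 2, Integrate -> week 3, Draft -> week 1, Triage -> week 1, Deploy -> week 1, Scope -> week 3.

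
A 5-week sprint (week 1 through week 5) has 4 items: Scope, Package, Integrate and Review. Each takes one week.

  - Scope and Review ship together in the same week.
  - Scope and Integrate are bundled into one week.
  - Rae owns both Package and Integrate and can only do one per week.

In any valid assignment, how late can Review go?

week 5

Review at week 5 is achievable: Scope in week 5; Package in week 1; Review in week 5; Integrate in week 5.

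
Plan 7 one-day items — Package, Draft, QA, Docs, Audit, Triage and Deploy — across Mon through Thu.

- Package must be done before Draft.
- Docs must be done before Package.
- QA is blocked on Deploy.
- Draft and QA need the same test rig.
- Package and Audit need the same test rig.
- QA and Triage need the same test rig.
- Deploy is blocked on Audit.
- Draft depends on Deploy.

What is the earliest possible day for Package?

Tue

Precedence pushes Package to at least Tue; downstream work caps Package at Wed.
Package at Tue is achievable: Package in Tue, QA in Thu, Deploy in Tue, Docs in Mon, Triage in Mon, Audit in Mon, Draft in Wed.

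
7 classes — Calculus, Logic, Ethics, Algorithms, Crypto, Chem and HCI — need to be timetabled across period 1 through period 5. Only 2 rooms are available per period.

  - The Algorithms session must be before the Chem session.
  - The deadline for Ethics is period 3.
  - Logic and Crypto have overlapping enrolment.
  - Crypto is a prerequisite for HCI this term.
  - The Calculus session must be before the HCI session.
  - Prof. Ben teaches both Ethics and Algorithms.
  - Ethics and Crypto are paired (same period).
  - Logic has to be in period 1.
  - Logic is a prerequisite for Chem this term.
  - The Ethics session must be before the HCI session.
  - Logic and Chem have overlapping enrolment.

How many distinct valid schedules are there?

Splitting on Calculus: it can be period 1 (15), period 2 (12), period 3 (12), period 4 (12). Listing each branch's schedules as (Logic, Ethics, Algorithms, Crypto, Chem, HCI) by period number:
Calculus=period 1: (1,2,3,2,4,3) (1,2,3,2,4,4) (1,2,3,2,4,5) (1,2,3,2,5,3) (1,2,3,2,5,4) (1,2,3,2,5,5) (1,2,4,2,5,3) (1,2,4,2,5,4) (1,2,4,2,5,5) (1,3,2,3,4,4) (1,3,2,3,4,5) (1,3,2,3,5,4) (1,3,2,3,5,5) (1,3,4,3,5,4) (1,3,4,3,5,5) — 15.
Calculus=period 2: (1,3,1,3,2,4) (1,3,1,3,2,5) (1,3,1,3,4,4) (1,3,1,3,4,5) (1,3,1,3,5,4) (1,3,1,3,5,5) (1,3,2,3,4,4) (1,3,2,3,4,5) (1,3,2,3,5,4) (1,3,2,3,5,5) (1,3,4,3,5,4) (1,3,4,3,5,5) — 12.
Calculus=period 3: (1,2,1,2,3,4) (1,2,1,2,3,5) (1,2,1,2,4,4) (1,2,1,2,4,5) (1,2,1,2,5,4) (1,2,1,2,5,5) (1,2,3,2,4,4) (1,2,3,2,4,5) (1,2,3,2,5,4) (1,2,3,2,5,5) (1,2,4,2,5,4) (1,2,4,2,5,5) — 12.
Calculus=period 4: (1,2,1,2,3,5) (1,2,1,2,4,5) (1,2,1,2,5,5) (1,2,3,2,4,5) (1,2,3,2,5,5) (1,2,4,2,5,5) (1,3,1,3,2,5) (1,3,1,3,4,5) (1,3,1,3,5,5) (1,3,2,3,4,5) (1,3,2,3,5,5) (1,3,4,3,5,5) — 12.
Summing: 15 + 12 + 12 + 12 = 51.

51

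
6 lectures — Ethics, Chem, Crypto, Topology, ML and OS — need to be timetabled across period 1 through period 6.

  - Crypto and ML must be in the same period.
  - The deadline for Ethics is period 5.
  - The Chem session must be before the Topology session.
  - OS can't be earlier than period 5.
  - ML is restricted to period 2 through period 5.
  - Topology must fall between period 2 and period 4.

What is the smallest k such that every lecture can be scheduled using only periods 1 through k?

5

The precedence chain requires at least 2 distinct periods.
OS can't be placed before period 5, so the schedule must run through at least period 5.
5 works (last occupied period: period 5): for example OS=period 5; Crypto=period 2; Ethics=period 1; Topology=period 2; Chem=period 1; ML=period 2.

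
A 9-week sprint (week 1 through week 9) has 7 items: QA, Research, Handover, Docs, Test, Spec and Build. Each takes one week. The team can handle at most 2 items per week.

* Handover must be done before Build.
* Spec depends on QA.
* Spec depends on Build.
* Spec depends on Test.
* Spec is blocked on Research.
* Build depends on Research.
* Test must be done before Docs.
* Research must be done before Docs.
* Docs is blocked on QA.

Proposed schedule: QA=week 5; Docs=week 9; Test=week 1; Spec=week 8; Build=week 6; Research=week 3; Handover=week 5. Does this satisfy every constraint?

Research must be done before Docs — holds.
Spec is blocked on Research — holds.
Spec depends on QA — holds.
Build depends on Research — holds.
The team can handle at most 2 items per week — holds.
Spec depends on Build — holds.
Test must be done before Docs — holds.
Docs is blocked on QA — holds.
Spec depends on Test — holds.
Handover must be done before Build — holds.

Valid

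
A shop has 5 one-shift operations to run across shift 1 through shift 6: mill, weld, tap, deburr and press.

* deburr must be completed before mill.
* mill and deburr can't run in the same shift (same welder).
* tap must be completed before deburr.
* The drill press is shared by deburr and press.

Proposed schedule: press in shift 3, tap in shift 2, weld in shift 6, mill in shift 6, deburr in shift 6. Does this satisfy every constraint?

No — it violates: mill and deburr can't run in the same shift (same welder)

mill and deburr can't run in the same shift (same welder) — violated.
tap must be completed before deburr — holds.
The drill press is shared by deburr and press — holds.
deburr must be completed before mill — violated.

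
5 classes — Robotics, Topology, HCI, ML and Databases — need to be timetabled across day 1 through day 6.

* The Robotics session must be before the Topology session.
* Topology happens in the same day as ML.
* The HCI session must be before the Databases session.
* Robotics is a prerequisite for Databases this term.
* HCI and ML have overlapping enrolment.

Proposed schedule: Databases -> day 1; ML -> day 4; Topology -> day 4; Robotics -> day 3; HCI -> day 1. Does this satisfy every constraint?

No. Robotics is a prerequisite for Databases this term is not satisfied.

The HCI session must be before the Databases session — violated.
Topology happens in the same day as ML — holds.
Robotics is a prerequisite for Databases this term — violated.
The Robotics session must be before the Topology session — holds.
HCI and ML have overlapping enrolment — holds.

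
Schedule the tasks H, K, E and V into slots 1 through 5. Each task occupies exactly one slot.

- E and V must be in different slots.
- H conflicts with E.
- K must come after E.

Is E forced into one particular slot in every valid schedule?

E can be 1 (e.g. V=2; H=2; K=2; E=1) or 2 (e.g. V=1, H=1, K=3, E=2).

No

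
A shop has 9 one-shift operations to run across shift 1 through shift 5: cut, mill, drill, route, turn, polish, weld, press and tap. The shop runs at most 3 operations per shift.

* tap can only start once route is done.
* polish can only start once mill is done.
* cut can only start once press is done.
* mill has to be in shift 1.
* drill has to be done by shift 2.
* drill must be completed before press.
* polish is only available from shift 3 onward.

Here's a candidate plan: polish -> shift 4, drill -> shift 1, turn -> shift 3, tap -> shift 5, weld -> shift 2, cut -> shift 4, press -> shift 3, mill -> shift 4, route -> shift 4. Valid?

drill must be completed before press — holds.
polish can only start once mill is done — violated.
drill has to be done by shift 2 — holds.
mill has to be in shift 1 — violated.
tap can only start once route is done — holds.
polish is only available from shift 3 onward — holds.
cut can only start once press is done — holds.
The shop runs at most 3 operations per shift — violated.

Invalid. mill has to be in shift 1.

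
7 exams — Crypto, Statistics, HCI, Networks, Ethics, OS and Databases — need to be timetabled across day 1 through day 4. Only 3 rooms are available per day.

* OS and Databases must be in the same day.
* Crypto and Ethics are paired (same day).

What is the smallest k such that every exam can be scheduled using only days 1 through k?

3

With at most 3 per day and 7 exams, at least 3 days are needed.
3 works (last occupied day: day 3): for example Databases -> day 3, Statistics -> day 1, OS -> day 3, Networks -> day 2, HCI -> day 2, Crypto -> day 1, Ethics -> day 1.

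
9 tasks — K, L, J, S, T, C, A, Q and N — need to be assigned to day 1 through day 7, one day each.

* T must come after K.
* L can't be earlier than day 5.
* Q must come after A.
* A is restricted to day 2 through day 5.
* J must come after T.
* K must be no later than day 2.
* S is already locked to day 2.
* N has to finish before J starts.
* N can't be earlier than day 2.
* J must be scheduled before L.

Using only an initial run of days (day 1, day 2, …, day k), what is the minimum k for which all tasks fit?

5

The precedence chain requires at least 4 distinct days.
L can't be placed before day 5, so the schedule must run through at least day 5.
5 works (last occupied day: day 5): for example Q -> day 3, A -> day 2, L -> day 5, S -> day 2, T -> day 2, K -> day 1, J -> day 3, N -> day 2, C -> day 1.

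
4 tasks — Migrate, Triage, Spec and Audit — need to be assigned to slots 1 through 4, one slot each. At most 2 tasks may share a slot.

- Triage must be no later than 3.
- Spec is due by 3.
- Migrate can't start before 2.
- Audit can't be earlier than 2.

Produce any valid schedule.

Triage=1; Spec=1; Migrate=2; Audit=2

Checking: Triage=1 in [1,3]; Migrate=2 in [2,4]; Spec=1 in [1,3]; Audit=2 in [2,4]; max 2 per slot (cap 2).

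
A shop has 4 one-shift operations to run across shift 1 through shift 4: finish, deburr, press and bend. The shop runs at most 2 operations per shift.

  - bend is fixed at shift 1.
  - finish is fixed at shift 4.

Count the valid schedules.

14

Splitting on deburr: it can be shift 1 (3), shift 2 (4), shift 3 (4), shift 4 (3). Listing each branch's schedules as (finish, press, bend) by shift number:
deburr=shift 1: (4,2,1) (4,3,1) (4,4,1) — 3.
deburr=shift 2: (4,1,1) (4,2,1) (4,3,1) (4,4,1) — 4.
deburr=shift 3: (4,1,1) (4,2,1) (4,3,1) (4,4,1) — 4.
deburr=shift 4: (4,1,1) (4,2,1) (4,3,1) — 3.
Summing: 3 + 4 + 4 + 3 = 14.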